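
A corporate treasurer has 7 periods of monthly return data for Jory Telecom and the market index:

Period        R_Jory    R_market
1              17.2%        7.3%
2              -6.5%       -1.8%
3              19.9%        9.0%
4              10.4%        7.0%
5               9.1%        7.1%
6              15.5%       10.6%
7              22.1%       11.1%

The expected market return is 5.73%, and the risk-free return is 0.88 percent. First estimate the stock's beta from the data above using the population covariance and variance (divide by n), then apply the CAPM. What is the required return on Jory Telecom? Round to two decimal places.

Mean R_i = (17.2 − 6.5 + 19.9 + 10.4 + 9.1 + 15.5 + 22.1) / 7 = 12.5286%
Mean R_m = (7.3 − 1.8 + 9.0 + 7.0 + 7.1 + 10.6 + 11.1) / 7 = 7.1857%
Σ(R_i − R̄_i)(R_m − R̄_m) = 233.1929  ⇒  Cov = 233.1929 / 7 = 33.3133
Σ(R_m − R̄_m)² = 111.0686  ⇒  Var(R_m) = 111.0686 / 7 = 15.8669
β = Cov / Var(R_m) = 33.3133 / 15.8669 = 2.0995
MRP = 5.73% − 0.88% = 4.85%
E(R) = R_f + β × MRP = 0.88% + 2.0995 × 4.85% = 11.06%

11.06%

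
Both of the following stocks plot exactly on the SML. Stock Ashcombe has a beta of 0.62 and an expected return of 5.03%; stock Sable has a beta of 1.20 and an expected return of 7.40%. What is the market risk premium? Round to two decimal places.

Both satisfy E(R) = R_f + β·MRP, so the slope of the SML is
MRP = (7.40% − 5.03%) / (1.20 − 0.62) = 2.37% / 0.58 = 4.0862%

4.09%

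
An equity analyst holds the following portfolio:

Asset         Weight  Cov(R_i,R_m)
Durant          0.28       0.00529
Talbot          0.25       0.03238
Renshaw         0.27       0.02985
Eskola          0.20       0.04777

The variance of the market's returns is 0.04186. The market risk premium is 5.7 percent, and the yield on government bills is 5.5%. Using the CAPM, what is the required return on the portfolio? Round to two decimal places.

β_Durant = 0.00529 / 0.04186 = 0.1264
β_Talbot = 0.03238 / 0.04186 = 0.7735
β_Renshaw = 0.02985 / 0.04186 = 0.7131
β_Eskola = 0.04777 / 0.04186 = 1.1412
β_P = Σ w_i β_i = 0.28×0.1264 + 0.25×0.7735 + 0.27×0.7131 + 0.20×1.1412 = 0.6495
E(R_P) = R_f + β_P × MRP = 5.5% + 0.6495 × 5.7% = 9.20%

9.20%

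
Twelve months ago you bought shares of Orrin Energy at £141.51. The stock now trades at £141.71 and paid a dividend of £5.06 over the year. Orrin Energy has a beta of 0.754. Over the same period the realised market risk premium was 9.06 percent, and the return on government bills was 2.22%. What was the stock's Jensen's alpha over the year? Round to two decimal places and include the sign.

Realised HPR = (P1 + D1 − P0) / P0 = (141.71 + 5.06 − 141.51) / 141.51 = 5.26 / 141.51 = 3.7171%
CAPM required = R_f + β·MRP = 2.22% + 0.754 × 9.06% = 9.05124%
α = realised − required = 3.7171% − 9.05124% = -5.33%

-5.33%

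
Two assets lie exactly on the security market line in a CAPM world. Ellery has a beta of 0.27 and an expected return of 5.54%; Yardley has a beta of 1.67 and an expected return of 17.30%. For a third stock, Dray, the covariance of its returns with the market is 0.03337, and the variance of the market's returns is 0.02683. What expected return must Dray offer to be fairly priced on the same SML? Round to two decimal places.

13.72%

MRP = (17.30% − 5.54%) / (1.67 − 0.27) = 8.4000%
R_f = 5.54% − 0.27 × 8.4000% = 3.2720%
β_Dray = Cov / Var(R_m) = 0.03337 / 0.02683 = 1.2438
E(R_Dray) = R_f + β × MRP = 3.2720% + 1.2438 × 8.4000% = 13.72%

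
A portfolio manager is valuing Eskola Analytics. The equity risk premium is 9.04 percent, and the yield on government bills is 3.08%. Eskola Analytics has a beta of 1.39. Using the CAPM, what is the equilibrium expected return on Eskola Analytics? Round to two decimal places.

15.65%

E(R) = R_f + β × MRP = 3.08% + 1.39 × 9.04% = 15.65%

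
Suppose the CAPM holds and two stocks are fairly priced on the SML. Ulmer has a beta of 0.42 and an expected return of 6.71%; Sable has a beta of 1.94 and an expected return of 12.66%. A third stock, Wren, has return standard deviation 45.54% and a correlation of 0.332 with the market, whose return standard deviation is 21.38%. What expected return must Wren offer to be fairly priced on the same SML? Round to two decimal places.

MRP = (12.66% − 6.71%) / (1.94 − 0.42) = 3.9145%
R_f = 6.71% − 0.42 × 3.9145% = 5.0659%
β_Wren = ρ·σ_i/σ_m = 0.332 × 45.54 / 21.38 = 0.7072
E(R_Wren) = R_f + β × MRP = 5.0659% + 0.7072 × 3.9145% = 7.83%

7.83%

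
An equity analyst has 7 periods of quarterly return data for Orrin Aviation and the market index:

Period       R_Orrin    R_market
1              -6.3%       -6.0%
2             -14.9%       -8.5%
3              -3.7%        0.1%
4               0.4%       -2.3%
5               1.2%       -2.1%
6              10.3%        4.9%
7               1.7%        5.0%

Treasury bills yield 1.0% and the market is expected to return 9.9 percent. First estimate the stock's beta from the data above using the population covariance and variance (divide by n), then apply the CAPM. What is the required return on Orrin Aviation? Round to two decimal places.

Mean R_i = (-6.3 − 14.9 − 3.7 + 0.4 + 1.2 + 10.3 + 1.7) / 7 = -1.6143%
Mean R_m = (-6.0 − 8.5 + 0.1 − 2.3 − 2.1 + 4.9 + 5.0) / 7 = -1.2714%
Σ(R_i − R̄_i)(R_m − R̄_m) = 205.2429  ⇒  Cov = 205.2429 / 7 = 29.3204
Σ(R_m − R̄_m)² = 155.6543  ⇒  Var(R_m) = 155.6543 / 7 = 22.2363
β = Cov / Var(R_m) = 29.3204 / 22.2363 = 1.3186
MRP = 9.9% − 1.0% = 8.90%
E(R) = R_f + β × MRP = 1.0% + 1.3186 × 8.9% = 12.74%

12.74%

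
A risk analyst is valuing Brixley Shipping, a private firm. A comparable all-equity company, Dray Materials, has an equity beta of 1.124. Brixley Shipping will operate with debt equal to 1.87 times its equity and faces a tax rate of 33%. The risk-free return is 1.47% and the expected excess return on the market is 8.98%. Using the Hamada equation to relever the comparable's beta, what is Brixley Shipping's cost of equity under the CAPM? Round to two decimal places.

β_L = β_U × [1 + (1 − t)(D/E)] = 1.124 × [1 + (1 − 0.33) × 1.87]
    = 1.124 × [1 + 0.67 × 1.87] = 1.124 × 2.2529 = 2.5323
E(R) = R_f + β_L × MRP = 1.47% + 2.5323 × 8.98% = 24.21%

24.21%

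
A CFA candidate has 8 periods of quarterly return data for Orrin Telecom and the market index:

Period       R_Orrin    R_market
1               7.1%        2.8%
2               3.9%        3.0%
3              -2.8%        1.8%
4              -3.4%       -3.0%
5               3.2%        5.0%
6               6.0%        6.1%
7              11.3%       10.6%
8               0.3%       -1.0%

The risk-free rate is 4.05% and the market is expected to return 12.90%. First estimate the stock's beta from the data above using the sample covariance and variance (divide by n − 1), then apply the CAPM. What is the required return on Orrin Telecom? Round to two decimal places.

Mean R_i = (7.1 + 3.9 − 2.8 − 3.4 + 3.2 + 6.0 + 11.3 + 0.3) / 8 = 3.2000%
Mean R_m = (2.8 + 3.0 + 1.8 − 3.0 + 5.0 + 6.1 + 10.6 − 1.0) / 8 = 3.1625%
Σ(R_i − R̄_i)(R_m − R̄_m) = 127.8600  ⇒  Cov = 127.8600 / 7 = 18.2657
Σ(R_m − R̄_m)² = 124.6388  ⇒  Var(R_m) = 124.6388 / 7 = 17.8055
β = Cov / Var(R_m) = 18.2657 / 17.8055 = 1.0258
MRP = 12.90% − 4.05% = 8.85%
E(R) = R_f + β × MRP = 4.05% + 1.0258 × 8.85% = 13.13%

13.13%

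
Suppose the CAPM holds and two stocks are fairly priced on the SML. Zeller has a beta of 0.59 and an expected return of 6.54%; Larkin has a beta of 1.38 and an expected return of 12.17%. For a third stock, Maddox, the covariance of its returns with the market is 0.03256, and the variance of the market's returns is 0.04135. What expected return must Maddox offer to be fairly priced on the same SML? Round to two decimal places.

7.95%

MRP = (12.17% − 6.54%) / (1.38 − 0.59) = 7.1266%
R_f = 6.54% − 0.59 × 7.1266% = 2.3353%
β_Maddox = Cov / Var(R_m) = 0.03256 / 0.04135 = 0.7874
E(R_Maddox) = R_f + β × MRP = 2.3353% + 0.7874 × 7.1266% = 7.95%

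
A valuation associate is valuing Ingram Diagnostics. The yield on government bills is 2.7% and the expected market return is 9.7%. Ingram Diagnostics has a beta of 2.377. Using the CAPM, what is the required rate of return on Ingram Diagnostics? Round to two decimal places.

Market risk premium = E(R_m) − R_f = 9.7% − 2.7% = 7.00%
E(R) = R_f + β × MRP = 2.7% + 2.377 × 7.0% = 19.34%

19.34%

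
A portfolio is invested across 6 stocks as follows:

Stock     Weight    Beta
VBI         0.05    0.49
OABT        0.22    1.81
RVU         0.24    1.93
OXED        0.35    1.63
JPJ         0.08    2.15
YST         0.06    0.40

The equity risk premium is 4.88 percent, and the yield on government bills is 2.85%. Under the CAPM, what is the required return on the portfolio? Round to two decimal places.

10.91%

β_P = Σ w_i β_i = 0.05×0.49 + 0.22×1.81 + 0.24×1.93 + 0.35×1.63 + 0.08×2.15 + 0.06×0.40 = 1.6524
E(R_P) = R_f + β_P × MRP = 2.85% + 1.6524 × 4.88% = 10.91%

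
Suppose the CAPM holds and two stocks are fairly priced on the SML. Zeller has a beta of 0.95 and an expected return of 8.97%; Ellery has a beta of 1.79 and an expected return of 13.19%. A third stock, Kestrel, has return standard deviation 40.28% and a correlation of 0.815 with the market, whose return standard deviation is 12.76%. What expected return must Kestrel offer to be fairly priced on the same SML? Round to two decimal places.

MRP = (13.19% − 8.97%) / (1.79 − 0.95) = 5.0238%
R_f = 8.97% − 0.95 × 5.0238% = 4.1974%
β_Kestrel = ρ·σ_i/σ_m = 0.815 × 40.28 / 12.76 = 2.5727
E(R_Kestrel) = R_f + β × MRP = 4.1974% + 2.5727 × 5.0238% = 17.12%

17.12%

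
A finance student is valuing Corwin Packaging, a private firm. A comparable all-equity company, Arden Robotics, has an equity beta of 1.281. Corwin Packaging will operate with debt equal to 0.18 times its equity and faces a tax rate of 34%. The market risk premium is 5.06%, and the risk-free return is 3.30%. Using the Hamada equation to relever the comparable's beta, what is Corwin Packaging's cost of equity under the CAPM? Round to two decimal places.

β_L = β_U × [1 + (1 − t)(D/E)] = 1.281 × [1 + (1 − 0.34) × 0.18]
    = 1.281 × [1 + 0.66 × 0.18] = 1.281 × 1.1188 = 1.4332
E(R) = R_f + β_L × MRP = 3.30% + 1.4332 × 5.06% = 10.55%

10.55%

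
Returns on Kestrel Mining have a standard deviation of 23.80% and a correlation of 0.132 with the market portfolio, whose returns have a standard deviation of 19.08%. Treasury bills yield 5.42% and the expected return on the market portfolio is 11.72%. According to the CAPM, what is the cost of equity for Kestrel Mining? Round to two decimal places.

6.46%

β = ρ × σ_i / σ_m = 0.132 × 23.80% / 19.08% = 0.1647
MRP = 11.72% − 5.42% = 6.30%
E(R) = 5.42% + 0.1647 × 6.30% = 6.46%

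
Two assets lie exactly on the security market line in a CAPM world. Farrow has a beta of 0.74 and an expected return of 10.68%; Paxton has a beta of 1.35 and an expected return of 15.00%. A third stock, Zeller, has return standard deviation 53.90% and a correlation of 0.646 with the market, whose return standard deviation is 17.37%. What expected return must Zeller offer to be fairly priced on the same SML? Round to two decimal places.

19.64%

MRP = (15.00% − 10.68%) / (1.35 − 0.74) = 7.0820%
R_f = 10.68% − 0.74 × 7.0820% = 5.4393%
β_Zeller = ρ·σ_i/σ_m = 0.646 × 53.90 / 17.37 = 2.0046
E(R_Zeller) = R_f + β × MRP = 5.4393% + 2.0046 × 7.0820% = 19.64%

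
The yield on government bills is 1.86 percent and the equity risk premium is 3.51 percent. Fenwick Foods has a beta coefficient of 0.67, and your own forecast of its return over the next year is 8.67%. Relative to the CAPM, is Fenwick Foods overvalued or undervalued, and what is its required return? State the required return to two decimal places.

Required return = R_f + β·MRP = 1.86% + 0.67 × 3.51% = 4.21%
Forecast 8.67% > required 4.21% → the stock plots above the SML → undervalued.

Undervalued; required return 4.21%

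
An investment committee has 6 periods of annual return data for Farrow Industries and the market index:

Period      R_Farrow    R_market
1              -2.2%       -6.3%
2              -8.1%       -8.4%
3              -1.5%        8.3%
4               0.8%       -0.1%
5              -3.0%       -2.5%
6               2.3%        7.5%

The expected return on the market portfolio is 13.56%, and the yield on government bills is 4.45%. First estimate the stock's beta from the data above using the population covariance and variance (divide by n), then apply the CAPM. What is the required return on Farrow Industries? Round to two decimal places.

7.89%

Mean R_i = (-2.2 − 8.1 − 1.5 + 0.8 − 3.0 + 2.3) / 6 = -1.9500%
Mean R_m = (-6.3 − 8.4 + 8.3 − 0.1 − 2.5 + 7.5) / 6 = -0.2500%
Σ(R_i − R̄_i)(R_m − R̄_m) = 91.1950  ⇒  Cov = 91.1950 / 6 = 15.1992
Σ(R_m − R̄_m)² = 241.2750  ⇒  Var(R_m) = 241.2750 / 6 = 40.2125
β = Cov / Var(R_m) = 15.1992 / 40.2125 = 0.3780
MRP = 13.56% − 4.45% = 9.11%
E(R) = R_f + β × MRP = 4.45% + 0.3780 × 9.11% = 7.89%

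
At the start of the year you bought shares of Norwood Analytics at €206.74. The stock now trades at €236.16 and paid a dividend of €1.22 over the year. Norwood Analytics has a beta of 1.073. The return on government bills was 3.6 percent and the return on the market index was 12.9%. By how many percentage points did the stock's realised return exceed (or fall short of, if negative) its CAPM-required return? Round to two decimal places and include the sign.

+1.24%

Realised HPR = (P1 + D1 − P0) / P0 = (236.16 + 1.22 − 206.74) / 206.74 = 30.64 / 206.74 = 14.8205%
MRP = 12.9% − 3.6% = 9.30%
CAPM required = R_f + β·MRP = 3.6% + 1.073 × 9.3% = 13.5789%
α = realised − required = 14.8205% − 13.5789% = +1.24%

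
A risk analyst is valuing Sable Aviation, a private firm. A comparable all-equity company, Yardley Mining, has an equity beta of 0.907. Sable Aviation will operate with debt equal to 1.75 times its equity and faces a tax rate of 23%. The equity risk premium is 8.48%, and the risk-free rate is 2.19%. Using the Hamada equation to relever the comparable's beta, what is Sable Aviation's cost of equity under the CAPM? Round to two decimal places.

β_L = β_U × [1 + (1 − t)(D/E)] = 0.907 × [1 + (1 − 0.23) × 1.75]
    = 0.907 × [1 + 0.77 × 1.75] = 0.907 × 2.3475 = 2.1292
E(R) = R_f + β_L × MRP = 2.19% + 2.1292 × 8.48% = 20.25%

20.25%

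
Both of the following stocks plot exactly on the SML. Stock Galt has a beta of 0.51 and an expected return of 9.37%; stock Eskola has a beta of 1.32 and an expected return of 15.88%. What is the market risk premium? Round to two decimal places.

Both satisfy E(R) = R_f + β·MRP, so the slope of the SML is
MRP = (15.88% − 9.37%) / (1.32 − 0.51) = 6.51% / 0.81 = 8.0370%

8.04%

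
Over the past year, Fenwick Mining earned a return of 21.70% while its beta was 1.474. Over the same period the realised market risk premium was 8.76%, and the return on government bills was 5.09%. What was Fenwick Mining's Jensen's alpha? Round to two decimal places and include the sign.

+3.70%

CAPM benchmark = R_f + β(R_m − R_f) = 5.09% + 1.474 × 8.76% = 18.00224%
α = actual − benchmark = 21.70% − 18.00224% = +3.70%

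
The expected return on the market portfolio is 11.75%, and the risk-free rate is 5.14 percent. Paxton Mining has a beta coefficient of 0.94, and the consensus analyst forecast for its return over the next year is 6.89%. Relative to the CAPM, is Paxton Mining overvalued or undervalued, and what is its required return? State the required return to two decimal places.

MRP = 11.75% − 5.14% = 6.61%
Required return = R_f + β·MRP = 5.14% + 0.94 × 6.61% = 11.35%
Forecast 6.89% < required 11.35% → the stock plots below the SML → overvalued.

Overvalued; required return 11.35%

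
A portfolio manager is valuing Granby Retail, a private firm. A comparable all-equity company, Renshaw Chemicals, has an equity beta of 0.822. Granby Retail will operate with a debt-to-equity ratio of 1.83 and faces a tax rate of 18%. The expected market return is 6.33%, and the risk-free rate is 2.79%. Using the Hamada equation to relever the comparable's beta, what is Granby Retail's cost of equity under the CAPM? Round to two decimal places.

10.07%

β_L = β_U × [1 + (1 − t)(D/E)] = 0.822 × [1 + (1 − 0.18) × 1.83]
    = 0.822 × [1 + 0.82 × 1.83] = 0.822 × 2.5006 = 2.0555
MRP = 6.33% − 2.79% = 3.54%
E(R) = R_f + β_L × MRP = 2.79% + 2.0555 × 3.54% = 10.07%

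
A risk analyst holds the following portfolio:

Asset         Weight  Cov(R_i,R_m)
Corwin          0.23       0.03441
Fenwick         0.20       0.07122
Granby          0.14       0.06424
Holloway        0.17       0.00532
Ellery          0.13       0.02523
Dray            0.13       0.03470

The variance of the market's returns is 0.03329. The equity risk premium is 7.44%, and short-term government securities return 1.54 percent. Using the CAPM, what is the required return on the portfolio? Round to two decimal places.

β_Corwin = 0.03441 / 0.03329 = 1.0336
β_Fenwick = 0.07122 / 0.03329 = 2.1394
β_Granby = 0.06424 / 0.03329 = 1.9297
β_Holloway = 0.00532 / 0.03329 = 0.1598
β_Ellery = 0.02523 / 0.03329 = 0.7579
β_Dray = 0.03470 / 0.03329 = 1.0424
β_P = Σ w_i β_i = 0.23×1.0336 + 0.20×2.1394 + 0.14×1.9297 + 0.17×0.1598 + 0.13×0.7579 + 0.13×1.0424 = 1.1970
E(R_P) = R_f + β_P × MRP = 1.54% + 1.1970 × 7.44% = 10.45%

10.45%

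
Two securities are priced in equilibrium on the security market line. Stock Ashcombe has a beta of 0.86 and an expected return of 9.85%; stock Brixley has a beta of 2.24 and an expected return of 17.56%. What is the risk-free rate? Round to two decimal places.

5.05%

Both satisfy E(R) = R_f + β·MRP, so the slope of the SML is
MRP = (17.56% − 9.85%) / (2.24 − 0.86) = 7.71% / 1.38 = 5.5870%
R_f = E(R_Ashcombe) − β_Ashcombe·MRP = 9.85% − 0.86 × 5.5870% = 5.0452%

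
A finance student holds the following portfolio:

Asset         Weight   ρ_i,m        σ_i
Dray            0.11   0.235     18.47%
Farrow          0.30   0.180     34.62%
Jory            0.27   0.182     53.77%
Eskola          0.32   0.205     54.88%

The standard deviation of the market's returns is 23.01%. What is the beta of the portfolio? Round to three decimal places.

β_Dray = 0.235 × 18.47% / 23.01% = 0.1886
β_Farrow = 0.180 × 34.62% / 23.01% = 0.2708
β_Jory = 0.182 × 53.77% / 23.01% = 0.4253
β_Eskola = 0.205 × 54.88% / 23.01% = 0.4889
β_P = Σ w_i β_i = 0.11×0.1886 + 0.30×0.2708 + 0.27×0.4253 + 0.32×0.4889 = 0.3733

0.373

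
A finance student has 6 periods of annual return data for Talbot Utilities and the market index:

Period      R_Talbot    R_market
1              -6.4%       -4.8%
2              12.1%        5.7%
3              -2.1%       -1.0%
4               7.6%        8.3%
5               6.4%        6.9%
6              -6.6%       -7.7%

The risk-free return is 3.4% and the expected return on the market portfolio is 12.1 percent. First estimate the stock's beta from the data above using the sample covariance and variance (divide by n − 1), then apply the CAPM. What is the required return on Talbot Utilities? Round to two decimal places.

Mean R_i = (-6.4 + 12.1 − 2.1 + 7.6 + 6.4 − 6.6) / 6 = 1.8333%
Mean R_m = (-4.8 + 5.7 − 1.0 + 8.3 + 6.9 − 7.7) / 6 = 1.2333%
Σ(R_i − R̄_i)(R_m − R̄_m) = 246.2833  ⇒  Cov = 246.2833 / 5 = 49.2567
Σ(R_m − R̄_m)² = 223.1933  ⇒  Var(R_m) = 223.1933 / 5 = 44.6387
β = Cov / Var(R_m) = 49.2567 / 44.6387 = 1.1035
MRP = 12.1% − 3.4% = 8.70%
E(R) = R_f + β × MRP = 3.4% + 1.1035 × 8.7% = 13.00%

13.00%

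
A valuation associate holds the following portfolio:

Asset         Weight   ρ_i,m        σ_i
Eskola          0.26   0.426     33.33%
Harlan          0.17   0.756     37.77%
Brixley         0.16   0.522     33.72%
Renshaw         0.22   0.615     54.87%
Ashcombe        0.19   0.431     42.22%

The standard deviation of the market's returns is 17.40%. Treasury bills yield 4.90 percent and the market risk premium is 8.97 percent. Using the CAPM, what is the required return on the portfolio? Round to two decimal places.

16.37%

β_Eskola = 0.426 × 33.33% / 17.40% = 0.8160
β_Harlan = 0.756 × 37.77% / 17.40% = 1.6410
β_Brixley = 0.522 × 33.72% / 17.40% = 1.0116
β_Renshaw = 0.615 × 54.87% / 17.40% = 1.9394
β_Ashcombe = 0.431 × 42.22% / 17.40% = 1.0458
β_P = Σ w_i β_i = 0.26×0.8160 + 0.17×1.6410 + 0.16×1.0116 + 0.22×1.9394 + 0.19×1.0458 = 1.2784
E(R_P) = R_f + β_P × MRP = 4.90% + 1.2784 × 8.97% = 16.37%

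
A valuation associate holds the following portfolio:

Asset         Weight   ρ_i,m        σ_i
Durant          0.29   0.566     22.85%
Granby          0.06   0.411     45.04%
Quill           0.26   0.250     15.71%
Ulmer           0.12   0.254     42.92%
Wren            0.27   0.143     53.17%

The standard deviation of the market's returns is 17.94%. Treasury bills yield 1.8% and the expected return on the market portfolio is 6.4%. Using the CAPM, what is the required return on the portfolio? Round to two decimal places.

4.17%

β_Durant = 0.566 × 22.85% / 17.94% = 0.7209
β_Granby = 0.411 × 45.04% / 17.94% = 1.0319
β_Quill = 0.250 × 15.71% / 17.94% = 0.2189
β_Ulmer = 0.254 × 42.92% / 17.94% = 0.6077
β_Wren = 0.143 × 53.17% / 17.94% = 0.4238
β_P = Σ w_i β_i = 0.29×0.7209 + 0.06×1.0319 + 0.26×0.2189 + 0.12×0.6077 + 0.27×0.4238 = 0.5152
MRP = 6.4% − 1.8% = 4.60%
E(R_P) = R_f + β_P × MRP = 1.8% + 0.5152 × 4.6% = 4.17%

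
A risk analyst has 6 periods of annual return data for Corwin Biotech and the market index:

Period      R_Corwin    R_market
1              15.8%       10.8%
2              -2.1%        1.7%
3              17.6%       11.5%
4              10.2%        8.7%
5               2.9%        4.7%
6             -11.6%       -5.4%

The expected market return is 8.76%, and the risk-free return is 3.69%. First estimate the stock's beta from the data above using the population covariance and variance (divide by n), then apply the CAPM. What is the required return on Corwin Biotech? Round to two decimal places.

12.45%

Mean R_i = (15.8 − 2.1 + 17.6 + 10.2 + 2.9 − 11.6) / 6 = 5.4667%
Mean R_m = (10.8 + 1.7 + 11.5 + 8.7 + 4.7 − 5.4) / 6 = 5.3333%
Σ(R_i − R̄_i)(R_m − R̄_m) = 359.5467  ⇒  Cov = 359.5467 / 6 = 59.9245
Σ(R_m − R̄_m)² = 208.0533  ⇒  Var(R_m) = 208.0533 / 6 = 34.6756
β = Cov / Var(R_m) = 59.9245 / 34.6756 = 1.7281
MRP = 8.76% − 3.69% = 5.07%
E(R) = R_f + β × MRP = 3.69% + 1.7281 × 5.07% = 12.45%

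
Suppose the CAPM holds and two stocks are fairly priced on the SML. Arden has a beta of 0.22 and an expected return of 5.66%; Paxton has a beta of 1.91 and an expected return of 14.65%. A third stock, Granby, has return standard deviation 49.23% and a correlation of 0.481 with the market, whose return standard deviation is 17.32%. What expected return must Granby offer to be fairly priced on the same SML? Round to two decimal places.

11.76%

MRP = (14.65% − 5.66%) / (1.91 − 0.22) = 5.3195%
R_f = 5.66% − 0.22 × 5.3195% = 4.4897%
β_Granby = ρ·σ_i/σ_m = 0.481 × 49.23 / 17.32 = 1.3672
E(R_Granby) = R_f + β × MRP = 4.4897% + 1.3672 × 5.3195% = 11.76%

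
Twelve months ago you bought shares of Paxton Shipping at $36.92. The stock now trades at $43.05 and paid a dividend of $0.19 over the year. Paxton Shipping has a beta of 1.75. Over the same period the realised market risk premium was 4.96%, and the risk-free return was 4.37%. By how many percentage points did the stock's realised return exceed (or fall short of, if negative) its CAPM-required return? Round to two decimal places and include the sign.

+4.07%

Realised HPR = (P1 + D1 − P0) / P0 = (43.05 + 0.19 − 36.92) / 36.92 = 6.32 / 36.92 = 17.1181%
CAPM required = R_f + β·MRP = 4.37% + 1.75 × 4.96% = 13.0500%
α = realised − required = 17.1181% − 13.0500% = +4.07%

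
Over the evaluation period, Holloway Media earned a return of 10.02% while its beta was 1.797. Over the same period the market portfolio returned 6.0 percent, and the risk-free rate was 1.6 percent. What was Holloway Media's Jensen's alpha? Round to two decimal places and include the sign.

+0.51%

Market excess return = 6.0% − 1.6% = 4.40%
CAPM benchmark = R_f + β(R_m − R_f) = 1.6% + 1.797 × 4.4% = 9.5068%
α = actual − benchmark = 10.02% − 9.5068% = +0.51%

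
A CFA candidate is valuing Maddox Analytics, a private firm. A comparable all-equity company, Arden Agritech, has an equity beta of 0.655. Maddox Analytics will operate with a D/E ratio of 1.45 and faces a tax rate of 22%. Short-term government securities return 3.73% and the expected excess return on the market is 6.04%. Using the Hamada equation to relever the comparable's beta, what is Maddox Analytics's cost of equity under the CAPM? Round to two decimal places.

12.16%

β_L = β_U × [1 + (1 − t)(D/E)] = 0.655 × [1 + (1 − 0.22) × 1.45]
    = 0.655 × [1 + 0.78 × 1.45] = 0.655 × 2.1310 = 1.3958
E(R) = R_f + β_L × MRP = 3.73% + 1.3958 × 6.04% = 12.16%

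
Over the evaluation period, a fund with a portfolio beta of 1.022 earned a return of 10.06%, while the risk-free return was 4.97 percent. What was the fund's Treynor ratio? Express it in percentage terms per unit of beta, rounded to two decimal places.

Treynor = (R_P − R_f) / β_P = (10.06% − 4.97%) / 1.0220 = 5.09% / 1.0220 = 4.98%

4.98%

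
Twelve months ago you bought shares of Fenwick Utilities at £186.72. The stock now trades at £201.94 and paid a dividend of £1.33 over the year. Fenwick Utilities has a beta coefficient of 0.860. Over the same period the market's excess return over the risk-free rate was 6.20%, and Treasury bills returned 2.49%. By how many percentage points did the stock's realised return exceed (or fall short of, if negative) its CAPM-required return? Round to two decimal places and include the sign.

Realised HPR = (P1 + D1 − P0) / P0 = (201.94 + 1.33 − 186.72) / 186.72 = 16.55 / 186.72 = 8.8635%
CAPM required = R_f + β·MRP = 2.49% + 0.860 × 6.20% = 7.82200%
α = realised − required = 8.8635% − 7.82200% = +1.04%

+1.04%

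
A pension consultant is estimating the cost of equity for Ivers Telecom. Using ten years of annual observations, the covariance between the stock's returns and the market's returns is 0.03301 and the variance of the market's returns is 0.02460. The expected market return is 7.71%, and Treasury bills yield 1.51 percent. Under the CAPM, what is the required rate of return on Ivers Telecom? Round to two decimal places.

β = Cov(R_i, R_m) / Var(R_m) = 0.03301 / 0.02460 = 1.3419
MRP = 7.71% − 1.51% = 6.20%
E(R) = R_f + β × MRP = 1.51% + 1.3419 × 6.20% = 9.83%

9.83%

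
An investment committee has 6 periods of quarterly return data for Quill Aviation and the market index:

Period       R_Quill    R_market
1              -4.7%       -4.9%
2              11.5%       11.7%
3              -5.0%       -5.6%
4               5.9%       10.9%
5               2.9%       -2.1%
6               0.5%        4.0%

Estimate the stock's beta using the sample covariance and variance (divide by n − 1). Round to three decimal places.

Mean R_i = (-4.7 + 11.5 − 5.0 + 5.9 + 2.9 + 0.5) / 6 = 1.8500%
Mean R_m = (-4.9 + 11.7 − 5.6 + 10.9 − 2.1 + 4.0) / 6 = 2.3333%
Σ(R_i − R̄_i)(R_m − R̄_m) = 219.9000  ⇒  Cov = 219.9000 / 5 = 43.9800
Σ(R_m − R̄_m)² = 298.8133  ⇒  Var(R_m) = 298.8133 / 5 = 59.7627
β = Cov / Var(R_m) = 43.9800 / 59.7627 = 0.7359

0.736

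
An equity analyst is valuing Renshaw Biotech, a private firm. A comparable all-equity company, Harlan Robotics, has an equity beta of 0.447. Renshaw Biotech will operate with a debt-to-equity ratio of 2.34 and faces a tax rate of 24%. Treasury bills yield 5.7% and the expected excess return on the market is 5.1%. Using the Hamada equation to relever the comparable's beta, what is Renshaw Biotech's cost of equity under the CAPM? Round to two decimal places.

β_L = β_U × [1 + (1 − t)(D/E)] = 0.447 × [1 + (1 − 0.24) × 2.34]
    = 0.447 × [1 + 0.76 × 2.34] = 0.447 × 2.7784 = 1.2419
E(R) = R_f + β_L × MRP = 5.7% + 1.2419 × 5.1% = 12.03%

12.03%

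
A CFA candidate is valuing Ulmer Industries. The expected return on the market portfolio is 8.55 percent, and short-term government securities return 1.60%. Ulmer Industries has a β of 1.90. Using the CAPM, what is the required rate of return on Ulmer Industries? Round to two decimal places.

14.81%

Market risk premium = E(R_m) − R_f = 8.55% − 1.60% = 6.95%
E(R) = R_f + β × MRP = 1.60% + 1.90 × 6.95% = 14.81%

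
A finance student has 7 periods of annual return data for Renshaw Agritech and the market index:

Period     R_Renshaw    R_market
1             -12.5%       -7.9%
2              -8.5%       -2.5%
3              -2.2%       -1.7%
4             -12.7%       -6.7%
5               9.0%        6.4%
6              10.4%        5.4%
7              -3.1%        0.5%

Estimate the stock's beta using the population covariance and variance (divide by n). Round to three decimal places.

Mean R_i = (-12.5 − 8.5 − 2.2 − 12.7 + 9.0 + 10.4 − 3.1) / 7 = -2.8000%
Mean R_m = (-7.9 − 2.5 − 1.7 − 6.7 + 6.4 + 5.4 + 0.5) / 7 = -0.9286%
Σ(R_i − R̄_i)(R_m − R̄_m) = 302.8400  ⇒  Cov = 302.8400 / 7 = 43.2629
Σ(R_m − R̄_m)² = 180.7743  ⇒  Var(R_m) = 180.7743 / 7 = 25.8249
β = Cov / Var(R_m) = 43.2629 / 25.8249 = 1.6752

1.675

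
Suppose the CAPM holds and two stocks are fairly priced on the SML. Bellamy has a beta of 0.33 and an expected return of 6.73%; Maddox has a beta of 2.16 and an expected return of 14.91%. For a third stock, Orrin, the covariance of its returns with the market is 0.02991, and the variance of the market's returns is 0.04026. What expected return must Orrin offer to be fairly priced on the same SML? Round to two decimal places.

MRP = (14.91% − 6.73%) / (2.16 − 0.33) = 4.4699%
R_f = 6.73% − 0.33 × 4.4699% = 5.2549%
β_Orrin = Cov / Var(R_m) = 0.02991 / 0.04026 = 0.7429
E(R_Orrin) = R_f + β × MRP = 5.2549% + 0.7429 × 4.4699% = 8.58%

8.58%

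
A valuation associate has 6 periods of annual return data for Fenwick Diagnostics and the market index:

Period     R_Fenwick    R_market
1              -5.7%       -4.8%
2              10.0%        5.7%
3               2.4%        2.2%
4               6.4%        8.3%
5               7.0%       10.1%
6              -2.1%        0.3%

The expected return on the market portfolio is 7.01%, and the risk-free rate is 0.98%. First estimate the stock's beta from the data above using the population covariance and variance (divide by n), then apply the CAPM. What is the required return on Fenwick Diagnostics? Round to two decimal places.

6.82%

Mean R_i = (-5.7 + 10.0 + 2.4 + 6.4 + 7.0 − 2.1) / 6 = 3.0000%
Mean R_m = (-4.8 + 5.7 + 2.2 + 8.3 + 10.1 + 0.3) / 6 = 3.6333%
Σ(R_i − R̄_i)(R_m − R̄_m) = 147.4300  ⇒  Cov = 147.4300 / 6 = 24.5717
Σ(R_m − R̄_m)² = 152.1533  ⇒  Var(R_m) = 152.1533 / 6 = 25.3589
β = Cov / Var(R_m) = 24.5717 / 25.3589 = 0.9690
MRP = 7.01% − 0.98% = 6.03%
E(R) = R_f + β × MRP = 0.98% + 0.9690 × 6.03% = 6.82%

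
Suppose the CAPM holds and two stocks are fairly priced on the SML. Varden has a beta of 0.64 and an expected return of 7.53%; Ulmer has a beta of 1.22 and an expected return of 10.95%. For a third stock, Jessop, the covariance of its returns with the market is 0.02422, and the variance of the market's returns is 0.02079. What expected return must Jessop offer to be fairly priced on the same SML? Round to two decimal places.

MRP = (10.95% − 7.53%) / (1.22 − 0.64) = 5.8966%
R_f = 7.53% − 0.64 × 5.8966% = 3.7562%
β_Jessop = Cov / Var(R_m) = 0.02422 / 0.02079 = 1.1650
E(R_Jessop) = R_f + β × MRP = 3.7562% + 1.1650 × 5.8966% = 10.63%

10.63%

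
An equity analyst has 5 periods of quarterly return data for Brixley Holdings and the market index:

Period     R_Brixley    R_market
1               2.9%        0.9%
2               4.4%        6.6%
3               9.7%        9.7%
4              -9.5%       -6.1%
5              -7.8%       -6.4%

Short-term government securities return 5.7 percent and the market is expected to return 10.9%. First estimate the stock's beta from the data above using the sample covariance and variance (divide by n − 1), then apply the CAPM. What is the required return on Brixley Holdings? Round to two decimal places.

Mean R_i = (2.9 + 4.4 + 9.7 − 9.5 − 7.8) / 5 = -0.0600%
Mean R_m = (0.9 + 6.6 + 9.7 − 6.1 − 6.4) / 5 = 0.9400%
Σ(R_i − R̄_i)(R_m − R̄_m) = 233.8920  ⇒  Cov = 233.8920 / 4 = 58.4730
Σ(R_m − R̄_m)² = 212.2120  ⇒  Var(R_m) = 212.2120 / 4 = 53.0530
β = Cov / Var(R_m) = 58.4730 / 53.0530 = 1.1022
MRP = 10.9% − 5.7% = 5.20%
E(R) = R_f + β × MRP = 5.7% + 1.1022 × 5.2% = 11.43%

11.43%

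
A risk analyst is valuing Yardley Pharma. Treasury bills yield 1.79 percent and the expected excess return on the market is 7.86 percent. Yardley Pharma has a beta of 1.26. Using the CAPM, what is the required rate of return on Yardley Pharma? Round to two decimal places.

11.69%

E(R) = R_f + β × MRP = 1.79% + 1.26 × 7.86% = 11.69%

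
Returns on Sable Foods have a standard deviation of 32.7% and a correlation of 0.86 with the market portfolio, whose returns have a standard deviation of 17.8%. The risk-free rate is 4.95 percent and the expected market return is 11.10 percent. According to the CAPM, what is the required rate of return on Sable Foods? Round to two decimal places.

14.67%

β = ρ × σ_i / σ_m = 0.86 × 32.7% / 17.8% = 1.5799
MRP = 11.10% − 4.95% = 6.15%
E(R) = 4.95% + 1.5799 × 6.15% = 14.67%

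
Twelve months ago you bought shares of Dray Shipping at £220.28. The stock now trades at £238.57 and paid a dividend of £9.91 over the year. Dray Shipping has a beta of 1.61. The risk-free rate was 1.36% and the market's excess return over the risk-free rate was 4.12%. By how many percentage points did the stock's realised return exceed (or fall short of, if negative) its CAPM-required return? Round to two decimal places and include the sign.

Realised HPR = (P1 + D1 − P0) / P0 = (238.57 + 9.91 − 220.28) / 220.28 = 28.20 / 220.28 = 12.8019%
CAPM required = R_f + β·MRP = 1.36% + 1.61 × 4.12% = 7.9932%
α = realised − required = 12.8019% − 7.9932% = +4.81%

+4.81%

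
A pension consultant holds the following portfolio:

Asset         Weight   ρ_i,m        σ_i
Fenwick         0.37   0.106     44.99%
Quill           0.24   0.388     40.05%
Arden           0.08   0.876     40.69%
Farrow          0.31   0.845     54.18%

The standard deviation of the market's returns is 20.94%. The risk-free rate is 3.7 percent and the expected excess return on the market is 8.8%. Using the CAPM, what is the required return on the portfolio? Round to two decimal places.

β_Fenwick = 0.106 × 44.99% / 20.94% = 0.2277
β_Quill = 0.388 × 40.05% / 20.94% = 0.7421
β_Arden = 0.876 × 40.69% / 20.94% = 1.7022
β_Farrow = 0.845 × 54.18% / 20.94% = 2.1863
β_P = Σ w_i β_i = 0.37×0.2277 + 0.24×0.7421 + 0.08×1.7022 + 0.31×2.1863 = 1.0763
E(R_P) = R_f + β_P × MRP = 3.7% + 1.0763 × 8.8% = 13.17%

13.17%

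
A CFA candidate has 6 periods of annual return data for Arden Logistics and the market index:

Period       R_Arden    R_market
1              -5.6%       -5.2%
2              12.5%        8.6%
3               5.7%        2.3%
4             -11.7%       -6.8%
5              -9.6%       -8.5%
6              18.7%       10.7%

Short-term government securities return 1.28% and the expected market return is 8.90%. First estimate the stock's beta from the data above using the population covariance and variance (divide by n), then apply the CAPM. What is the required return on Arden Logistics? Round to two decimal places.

Mean R_i = (-5.6 + 12.5 + 5.7 − 11.7 − 9.6 + 18.7) / 6 = 1.6667%
Mean R_m = (-5.2 + 8.6 + 2.3 − 6.8 − 8.5 + 10.7) / 6 = 0.1833%
Σ(R_i − R̄_i)(R_m − R̄_m) = 509.1467  ⇒  Cov = 509.1467 / 6 = 84.8578
Σ(R_m − R̄_m)² = 339.0683  ⇒  Var(R_m) = 339.0683 / 6 = 56.5114
β = Cov / Var(R_m) = 84.8578 / 56.5114 = 1.5016
MRP = 8.90% − 1.28% = 7.62%
E(R) = R_f + β × MRP = 1.28% + 1.5016 × 7.62% = 12.72%

12.72%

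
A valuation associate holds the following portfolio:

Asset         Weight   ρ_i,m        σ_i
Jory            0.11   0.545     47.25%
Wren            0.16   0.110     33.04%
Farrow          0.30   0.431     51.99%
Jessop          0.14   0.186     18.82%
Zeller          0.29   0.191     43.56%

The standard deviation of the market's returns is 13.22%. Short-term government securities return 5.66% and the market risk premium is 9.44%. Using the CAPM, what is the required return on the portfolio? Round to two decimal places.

14.97%

β_Jory = 0.545 × 47.25% / 13.22% = 1.9479
β_Wren = 0.110 × 33.04% / 13.22% = 0.2749
β_Farrow = 0.431 × 51.99% / 13.22% = 1.6950
β_Jessop = 0.186 × 18.82% / 13.22% = 0.2648
β_Zeller = 0.191 × 43.56% / 13.22% = 0.6293
β_P = Σ w_i β_i = 0.11×1.9479 + 0.16×0.2749 + 0.30×1.6950 + 0.14×0.2648 + 0.29×0.6293 = 0.9863
E(R_P) = R_f + β_P × MRP = 5.66% + 0.9863 × 9.44% = 14.97%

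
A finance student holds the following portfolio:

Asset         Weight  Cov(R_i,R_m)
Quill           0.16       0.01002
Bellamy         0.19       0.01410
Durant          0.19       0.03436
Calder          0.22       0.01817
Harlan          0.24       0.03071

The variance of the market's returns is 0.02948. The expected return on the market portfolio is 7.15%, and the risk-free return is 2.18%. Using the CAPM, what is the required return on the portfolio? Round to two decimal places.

β_Quill = 0.01002 / 0.02948 = 0.3399
β_Bellamy = 0.01410 / 0.02948 = 0.4783
β_Durant = 0.03436 / 0.02948 = 1.1655
β_Calder = 0.01817 / 0.02948 = 0.6164
β_Harlan = 0.03071 / 0.02948 = 1.0417
β_P = Σ w_i β_i = 0.16×0.3399 + 0.19×0.4783 + 0.19×1.1655 + 0.22×0.6164 + 0.24×1.0417 = 0.7523
MRP = 7.15% − 2.18% = 4.97%
E(R_P) = R_f + β_P × MRP = 2.18% + 0.7523 × 4.97% = 5.92%

5.92%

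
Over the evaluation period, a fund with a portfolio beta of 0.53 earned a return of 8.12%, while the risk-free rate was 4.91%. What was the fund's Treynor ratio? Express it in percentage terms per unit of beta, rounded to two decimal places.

Treynor = (R_P − R_f) / β_P = (8.12% − 4.91%) / 0.5300 = 3.21% / 0.5300 = 6.06%

6.06%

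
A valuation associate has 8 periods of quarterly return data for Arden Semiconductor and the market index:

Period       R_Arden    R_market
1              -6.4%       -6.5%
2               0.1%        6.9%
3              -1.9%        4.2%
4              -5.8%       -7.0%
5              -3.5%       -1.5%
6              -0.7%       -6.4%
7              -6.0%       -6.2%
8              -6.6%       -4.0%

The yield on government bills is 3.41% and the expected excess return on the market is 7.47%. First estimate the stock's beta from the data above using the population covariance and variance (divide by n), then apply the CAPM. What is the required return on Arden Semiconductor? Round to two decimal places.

Mean R_i = (-6.4 + 0.1 − 1.9 − 5.8 − 3.5 − 0.7 − 6.0 − 6.6) / 8 = -3.8500%
Mean R_m = (-6.5 + 6.9 + 4.2 − 7.0 − 1.5 − 6.4 − 6.2 − 4.0) / 8 = -2.5625%
Σ(R_i − R̄_i)(R_m − R̄_m) = 69.3150  ⇒  Cov = 69.3150 / 8 = 8.6644
Σ(R_m − R̄_m)² = 201.6188  ⇒  Var(R_m) = 201.6188 / 8 = 25.2024
β = Cov / Var(R_m) = 8.6644 / 25.2024 = 0.3438
E(R) = R_f + β × MRP = 3.41% + 0.3438 × 7.47% = 5.98%

5.98%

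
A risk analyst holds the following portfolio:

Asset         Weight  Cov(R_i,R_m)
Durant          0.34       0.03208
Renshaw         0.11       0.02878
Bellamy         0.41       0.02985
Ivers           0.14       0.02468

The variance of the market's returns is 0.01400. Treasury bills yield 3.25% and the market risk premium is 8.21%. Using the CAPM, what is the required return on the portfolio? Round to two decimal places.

20.71%

β_Durant = 0.03208 / 0.01400 = 2.2914
β_Renshaw = 0.02878 / 0.01400 = 2.0557
β_Bellamy = 0.02985 / 0.01400 = 2.1321
β_Ivers = 0.02468 / 0.01400 = 1.7629
β_P = Σ w_i β_i = 0.34×2.2914 + 0.11×2.0557 + 0.41×2.1321 + 0.14×1.7629 = 2.1262
E(R_P) = R_f + β_P × MRP = 3.25% + 2.1262 × 8.21% = 20.71%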